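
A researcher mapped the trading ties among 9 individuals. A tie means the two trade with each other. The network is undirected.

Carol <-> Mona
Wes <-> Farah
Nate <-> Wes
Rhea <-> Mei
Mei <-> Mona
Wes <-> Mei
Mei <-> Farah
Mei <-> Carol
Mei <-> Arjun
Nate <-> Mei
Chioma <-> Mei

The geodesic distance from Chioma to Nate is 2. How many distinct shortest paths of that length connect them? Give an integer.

The shortest distance is 2, and the only length-2 path is Chioma–Mei–Nate. So there is exactly 1 shortest path.

1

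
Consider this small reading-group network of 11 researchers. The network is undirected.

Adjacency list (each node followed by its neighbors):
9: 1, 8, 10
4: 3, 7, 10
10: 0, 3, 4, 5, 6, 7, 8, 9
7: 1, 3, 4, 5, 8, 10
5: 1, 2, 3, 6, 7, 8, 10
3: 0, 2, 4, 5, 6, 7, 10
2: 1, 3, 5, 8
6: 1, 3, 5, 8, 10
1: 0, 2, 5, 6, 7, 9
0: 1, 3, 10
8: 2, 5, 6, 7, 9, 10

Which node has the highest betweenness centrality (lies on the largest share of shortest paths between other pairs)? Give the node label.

10

Unnormalized betweenness of each node: 0:2/5, 1:21/5, 2:3/5, 3:73/15, 4:0, 5:11/6, 6:4/5, 7:79/30, 8:38/15, 9:2/5, 10:116/15.
10 has the largest value, 116/15, making it the main broker — the node through which the most shortest paths run.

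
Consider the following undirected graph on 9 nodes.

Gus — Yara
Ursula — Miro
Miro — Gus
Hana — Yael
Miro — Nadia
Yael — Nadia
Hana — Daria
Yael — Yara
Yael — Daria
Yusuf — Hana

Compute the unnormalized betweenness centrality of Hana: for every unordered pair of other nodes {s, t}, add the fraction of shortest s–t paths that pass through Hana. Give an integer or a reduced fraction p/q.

Pairs whose geodesics pass through Hana — Ursula–Yusuf: 1; Yara–Yusuf: 1; Miro–Yusuf: 1; Daria–Yusuf: 1; Nadia–Yusuf: 1; Yusuf–Yael: 1; Yusuf–Gus: 1.
All other pairs contribute 0.
Summing the contributions gives betweenness(Hana) = 7.

7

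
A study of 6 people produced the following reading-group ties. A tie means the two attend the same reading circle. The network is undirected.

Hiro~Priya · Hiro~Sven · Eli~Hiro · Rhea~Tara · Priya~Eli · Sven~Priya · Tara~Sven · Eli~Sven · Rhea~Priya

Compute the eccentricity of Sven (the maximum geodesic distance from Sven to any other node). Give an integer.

Distances from Sven: Eli:1, Hiro:1, Priya:1, Rhea:2, Tara:1.
The largest is 2 (to Rhea), so the eccentricity of Sven is 2.

2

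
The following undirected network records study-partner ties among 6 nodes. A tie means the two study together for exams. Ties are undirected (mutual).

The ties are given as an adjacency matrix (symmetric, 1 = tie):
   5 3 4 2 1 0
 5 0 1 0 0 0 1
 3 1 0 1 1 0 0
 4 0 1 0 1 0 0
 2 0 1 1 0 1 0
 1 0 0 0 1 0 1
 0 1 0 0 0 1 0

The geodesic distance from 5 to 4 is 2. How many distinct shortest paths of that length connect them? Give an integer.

The shortest distance is 2, and the only length-2 path is 5–3–4. So there is exactly 1 shortest path.

1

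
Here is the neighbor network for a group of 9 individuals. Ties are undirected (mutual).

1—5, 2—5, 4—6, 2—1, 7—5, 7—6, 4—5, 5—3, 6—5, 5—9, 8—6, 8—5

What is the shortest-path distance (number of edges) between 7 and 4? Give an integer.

2

One shortest route is 7 – 5 – 4, which uses 2 edges, and 7 and 4 are not directly tied, so nothing shorter exists. So d(7,4) = 2.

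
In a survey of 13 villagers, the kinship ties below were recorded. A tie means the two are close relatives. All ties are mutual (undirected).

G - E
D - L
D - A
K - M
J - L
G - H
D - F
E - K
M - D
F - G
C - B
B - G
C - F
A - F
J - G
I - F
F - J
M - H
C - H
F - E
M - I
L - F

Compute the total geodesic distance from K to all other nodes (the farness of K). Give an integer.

27

Distances from K: A:3, B:3, C:3, D:2, E:1, F:2, G:2, H:2, I:2, J:3, L:3, M:1.
Sum = 3 + 3 + 3 + 2 + 1 + 2 + 2 + 2 + 2 + 3 + 3 + 1 = 27.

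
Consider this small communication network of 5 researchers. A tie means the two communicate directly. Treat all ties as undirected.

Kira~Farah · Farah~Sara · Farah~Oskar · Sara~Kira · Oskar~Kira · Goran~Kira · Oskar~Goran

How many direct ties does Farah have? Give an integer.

3

Farah is directly tied to Kira, Oskar, and Sara. That is 3 neighbors, so the degree of Farah is 3.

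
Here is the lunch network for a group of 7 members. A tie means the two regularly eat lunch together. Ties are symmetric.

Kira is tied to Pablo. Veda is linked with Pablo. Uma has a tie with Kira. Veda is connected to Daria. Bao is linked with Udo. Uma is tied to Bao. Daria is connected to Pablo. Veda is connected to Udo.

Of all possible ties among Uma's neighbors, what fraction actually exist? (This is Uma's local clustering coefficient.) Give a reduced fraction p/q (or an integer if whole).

Uma's neighbors: Bao and Kira (k = 2).
Possible neighbor pairs: C(2,2) = 1. Edges among them: none → e = 0.
Clustering(Uma) = 0/1.

0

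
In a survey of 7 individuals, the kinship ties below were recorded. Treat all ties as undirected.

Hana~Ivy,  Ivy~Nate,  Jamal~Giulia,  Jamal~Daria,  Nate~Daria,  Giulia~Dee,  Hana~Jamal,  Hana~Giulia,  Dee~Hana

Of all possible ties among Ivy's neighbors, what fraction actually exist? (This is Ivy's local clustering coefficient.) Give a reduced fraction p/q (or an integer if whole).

Ivy's neighbors: Hana and Nate (k = 2).
Possible neighbor pairs: C(2,2) = 1. Edges among them: none → e = 0.
Clustering(Ivy) = 0/1.

0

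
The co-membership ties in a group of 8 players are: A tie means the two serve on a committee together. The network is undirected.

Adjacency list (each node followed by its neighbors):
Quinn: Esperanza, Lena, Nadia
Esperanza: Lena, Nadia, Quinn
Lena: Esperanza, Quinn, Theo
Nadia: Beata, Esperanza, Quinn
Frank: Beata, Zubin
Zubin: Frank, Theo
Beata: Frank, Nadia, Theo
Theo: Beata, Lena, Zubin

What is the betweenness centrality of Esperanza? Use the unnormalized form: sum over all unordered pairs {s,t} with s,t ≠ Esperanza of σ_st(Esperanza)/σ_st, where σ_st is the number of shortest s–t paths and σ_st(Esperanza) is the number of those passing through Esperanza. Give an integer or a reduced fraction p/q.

1/2

Pairs whose geodesics pass through Esperanza — Nadia–Lena: 1/2.
All other pairs contribute 0.
Summing the contributions gives betweenness(Esperanza) = 1/2.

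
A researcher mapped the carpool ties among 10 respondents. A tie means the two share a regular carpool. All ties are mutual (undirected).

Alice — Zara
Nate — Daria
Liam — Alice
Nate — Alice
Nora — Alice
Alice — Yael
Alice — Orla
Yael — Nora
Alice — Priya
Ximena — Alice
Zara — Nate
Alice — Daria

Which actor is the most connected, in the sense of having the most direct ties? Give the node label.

Degrees — Alice:9, Daria:2, Liam:1, Nate:3, Nora:2, Orla:1, Priya:1, Ximena:1, Yael:2, Zara:2.
The maximum is 9, attained only by Alice.

Alice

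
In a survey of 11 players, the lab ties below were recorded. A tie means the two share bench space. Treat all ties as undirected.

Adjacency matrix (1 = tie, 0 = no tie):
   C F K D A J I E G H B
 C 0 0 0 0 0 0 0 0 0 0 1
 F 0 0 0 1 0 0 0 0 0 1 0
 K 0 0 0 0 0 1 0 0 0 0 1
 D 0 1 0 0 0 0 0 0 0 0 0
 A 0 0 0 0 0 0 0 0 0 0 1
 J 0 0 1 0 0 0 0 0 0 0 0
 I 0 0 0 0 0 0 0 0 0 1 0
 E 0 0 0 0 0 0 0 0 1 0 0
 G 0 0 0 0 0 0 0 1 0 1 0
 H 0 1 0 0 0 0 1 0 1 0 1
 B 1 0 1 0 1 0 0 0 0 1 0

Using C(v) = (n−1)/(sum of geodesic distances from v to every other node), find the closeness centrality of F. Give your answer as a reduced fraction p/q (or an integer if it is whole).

5/12

Distances from F: A:3, B:2, C:3, D:1, E:3, G:2, H:1, I:2, J:4, K:3. Sum = 24.
n = 11, so closeness = 10/24 = 5/12.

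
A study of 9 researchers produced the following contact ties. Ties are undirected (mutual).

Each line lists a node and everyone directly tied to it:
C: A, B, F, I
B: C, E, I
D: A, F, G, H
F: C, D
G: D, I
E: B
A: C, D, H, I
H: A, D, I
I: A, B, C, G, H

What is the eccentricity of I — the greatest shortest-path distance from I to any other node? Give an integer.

Distances from I: A:1, B:1, C:1, D:2, E:2, F:2, G:1, H:1.
The largest is 2 (to D, E, and F), so the eccentricity of I is 2.

2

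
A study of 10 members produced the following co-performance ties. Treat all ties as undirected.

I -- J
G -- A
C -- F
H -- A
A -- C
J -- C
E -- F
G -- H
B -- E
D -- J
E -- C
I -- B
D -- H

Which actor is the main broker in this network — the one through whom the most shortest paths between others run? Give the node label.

C

Unnormalized betweenness of each node: A:17/2, B:3/2, C:16, D:7/2, E:5, F:0, G:0, H:3, I:5/2, J:10.
C has the largest value, 16, making it the main broker — the node through which the most shortest paths run.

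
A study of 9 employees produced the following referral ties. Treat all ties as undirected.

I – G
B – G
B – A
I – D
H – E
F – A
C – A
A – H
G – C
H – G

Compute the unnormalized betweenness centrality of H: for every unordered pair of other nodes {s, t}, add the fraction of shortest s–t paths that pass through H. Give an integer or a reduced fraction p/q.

Pairs whose geodesics pass through H — I–F: 1/3; I–E: 1; I–A: 1/3; F–G: 1/3; F–D: 1/3; F–E: 1; G–E: 1; G–A: 1/3; B–E: 2/2; C–E: 2/2; D–E: 1; D–A: 1/3; E–A: 1.
All other pairs contribute 0.
Summing the contributions gives betweenness(H) = 9.

9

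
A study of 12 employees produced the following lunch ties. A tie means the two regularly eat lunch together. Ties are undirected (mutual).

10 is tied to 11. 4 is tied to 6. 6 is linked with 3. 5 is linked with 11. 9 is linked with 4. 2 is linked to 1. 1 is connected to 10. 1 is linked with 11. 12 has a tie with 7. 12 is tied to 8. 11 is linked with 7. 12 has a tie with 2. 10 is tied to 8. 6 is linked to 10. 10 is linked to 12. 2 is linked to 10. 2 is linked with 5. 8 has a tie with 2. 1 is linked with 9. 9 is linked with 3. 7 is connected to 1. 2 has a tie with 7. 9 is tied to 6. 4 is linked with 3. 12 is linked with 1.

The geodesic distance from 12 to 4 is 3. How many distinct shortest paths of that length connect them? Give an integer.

2

The shortest distance is 3. The length-3 paths are: 12–10–6–4; 12–1–9–4.
That gives 2 distinct shortest paths.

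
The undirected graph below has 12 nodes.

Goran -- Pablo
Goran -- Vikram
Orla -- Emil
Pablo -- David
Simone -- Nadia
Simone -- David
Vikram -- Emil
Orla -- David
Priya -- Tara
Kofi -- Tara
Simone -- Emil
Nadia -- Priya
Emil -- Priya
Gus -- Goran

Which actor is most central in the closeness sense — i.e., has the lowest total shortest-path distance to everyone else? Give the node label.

Emil

Farness (sum of distances to all others) for each node — David:27, Emil:21, Goran:29, Gus:39, Kofi:43, Nadia:29, Orla:27, Pablo:31, Priya:25, Simone:25, Tara:33, Vikram:25.
The smallest farness is 21, for Emil, so Emil has the highest closeness.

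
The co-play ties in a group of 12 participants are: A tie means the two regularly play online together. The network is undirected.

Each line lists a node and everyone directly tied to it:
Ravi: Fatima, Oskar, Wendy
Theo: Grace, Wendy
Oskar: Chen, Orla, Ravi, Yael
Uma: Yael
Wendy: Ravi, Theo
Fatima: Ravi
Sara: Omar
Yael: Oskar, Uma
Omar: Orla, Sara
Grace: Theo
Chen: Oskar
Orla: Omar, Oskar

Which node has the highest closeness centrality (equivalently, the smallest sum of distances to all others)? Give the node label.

Oskar

Farness (sum of distances to all others) for each node — Chen:32, Fatima:34, Grace:48, Omar:36, Orla:28, Oskar:22, Ravi:24, Sara:46, Theo:38, Uma:40, Wendy:30, Yael:30.
The smallest farness is 22, for Oskar, so Oskar has the highest closeness.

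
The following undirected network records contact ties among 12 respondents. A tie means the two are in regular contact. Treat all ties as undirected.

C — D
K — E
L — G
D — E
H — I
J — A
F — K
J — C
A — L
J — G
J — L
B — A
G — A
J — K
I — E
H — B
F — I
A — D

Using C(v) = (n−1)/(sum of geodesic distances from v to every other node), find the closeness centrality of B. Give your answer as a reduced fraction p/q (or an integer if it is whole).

Distances from B: A:1, C:3, D:2, E:3, F:3, G:2, H:1, I:2, J:2, K:3, L:2. Sum = 24.
n = 12, so closeness = 11/24.

11/24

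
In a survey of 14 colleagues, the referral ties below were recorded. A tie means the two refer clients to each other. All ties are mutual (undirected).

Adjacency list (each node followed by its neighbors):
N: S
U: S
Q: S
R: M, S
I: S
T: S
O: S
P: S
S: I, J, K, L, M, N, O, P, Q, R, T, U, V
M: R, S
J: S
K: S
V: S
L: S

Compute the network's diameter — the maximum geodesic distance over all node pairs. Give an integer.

Eccentricity of each node (its greatest distance to any other): I:2, J:2, K:2, L:2, M:2, N:2, O:2, P:2, Q:2, R:2, S:1, T:2, U:2, V:2.
The maximum eccentricity is 2, realized for instance by the pair O–U via O – S – U. So the diameter is 2.

2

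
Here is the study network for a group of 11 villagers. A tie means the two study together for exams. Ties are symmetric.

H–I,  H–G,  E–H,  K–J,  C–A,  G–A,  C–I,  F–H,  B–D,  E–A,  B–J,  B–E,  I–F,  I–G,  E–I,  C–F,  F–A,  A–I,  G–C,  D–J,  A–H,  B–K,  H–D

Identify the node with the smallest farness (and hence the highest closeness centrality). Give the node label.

H

Farness (sum of distances to all others) for each node — A:16, B:19, C:22, D:18, E:16, F:20, G:20, H:15, I:16, J:23, K:27.
The smallest farness is 15, for H, so H has the highest closeness.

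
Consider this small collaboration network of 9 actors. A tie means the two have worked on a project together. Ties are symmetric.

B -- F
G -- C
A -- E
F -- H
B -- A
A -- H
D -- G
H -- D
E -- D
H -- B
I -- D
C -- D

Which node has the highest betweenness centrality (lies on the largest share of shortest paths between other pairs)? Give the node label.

D

Unnormalized betweenness of each node: A:13/6, B:5/6, C:0, D:107/6, E:2, F:0, G:0, H:67/6, I:0.
D has the largest value, 107/6, making it the main broker — the node through which the most shortest paths run.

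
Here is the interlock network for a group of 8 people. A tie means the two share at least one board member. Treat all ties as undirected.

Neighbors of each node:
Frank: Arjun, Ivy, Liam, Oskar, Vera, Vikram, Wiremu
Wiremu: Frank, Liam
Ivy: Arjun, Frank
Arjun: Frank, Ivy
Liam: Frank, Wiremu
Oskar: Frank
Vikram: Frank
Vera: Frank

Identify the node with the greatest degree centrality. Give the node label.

Frank

Degrees — Arjun:2, Frank:7, Ivy:2, Liam:2, Oskar:1, Vera:1, Vikram:1, Wiremu:2.
The maximum is 7, attained only by Frank.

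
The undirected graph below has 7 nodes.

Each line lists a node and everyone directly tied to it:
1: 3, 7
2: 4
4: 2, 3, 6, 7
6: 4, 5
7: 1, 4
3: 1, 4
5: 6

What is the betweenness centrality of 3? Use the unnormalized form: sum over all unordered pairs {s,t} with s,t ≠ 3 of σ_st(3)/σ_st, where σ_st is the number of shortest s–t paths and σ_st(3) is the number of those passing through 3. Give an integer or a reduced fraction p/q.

2

Pairs whose geodesics pass through 3 — 5–1: 1/2; 6–1: 1/2; 4–1: 1/2; 2–1: 1/2.
All other pairs contribute 0.
Summing the contributions gives betweenness(3) = 2.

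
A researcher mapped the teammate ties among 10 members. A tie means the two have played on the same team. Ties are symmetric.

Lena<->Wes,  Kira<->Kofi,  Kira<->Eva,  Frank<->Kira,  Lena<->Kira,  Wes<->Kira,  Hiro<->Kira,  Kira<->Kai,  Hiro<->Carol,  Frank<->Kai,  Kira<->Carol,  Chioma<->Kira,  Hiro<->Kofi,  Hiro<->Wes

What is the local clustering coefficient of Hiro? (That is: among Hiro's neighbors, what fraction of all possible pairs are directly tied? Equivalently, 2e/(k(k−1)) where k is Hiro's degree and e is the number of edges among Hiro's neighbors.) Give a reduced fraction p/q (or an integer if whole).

Hiro's neighbors: Carol, Kira, Kofi, and Wes (k = 4).
Possible neighbor pairs: C(4,2) = 6. Edges among them: Carol–Kira, Kira–Kofi, Kira–Wes → e = 3.
Clustering(Hiro) = 3/6 = 1/2.

1/2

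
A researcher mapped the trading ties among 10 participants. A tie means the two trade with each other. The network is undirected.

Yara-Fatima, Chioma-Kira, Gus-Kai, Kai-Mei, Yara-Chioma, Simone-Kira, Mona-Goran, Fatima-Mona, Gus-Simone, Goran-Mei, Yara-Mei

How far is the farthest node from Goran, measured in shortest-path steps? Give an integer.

4

Distances from Goran: Chioma:3, Fatima:2, Gus:3, Kai:2, Kira:4, Mei:1, Mona:1, Simone:4, Yara:2.
The largest is 4 (to Simone and Kira), so the eccentricity of Goran is 4.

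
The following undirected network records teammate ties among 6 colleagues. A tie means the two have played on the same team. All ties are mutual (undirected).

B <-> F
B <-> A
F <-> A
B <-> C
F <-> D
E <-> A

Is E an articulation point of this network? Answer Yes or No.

Even without E, every remaining node can still reach every other (the residual graph is connected), so E is not a cut vertex.

No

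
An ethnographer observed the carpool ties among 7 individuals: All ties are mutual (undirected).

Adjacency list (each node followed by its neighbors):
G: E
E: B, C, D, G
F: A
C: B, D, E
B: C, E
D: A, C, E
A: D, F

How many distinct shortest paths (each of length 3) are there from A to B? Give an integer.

The shortest distance is 3. The length-3 paths are: A–D–E–B; A–D–C–B.
That gives 2 distinct shortest paths.

2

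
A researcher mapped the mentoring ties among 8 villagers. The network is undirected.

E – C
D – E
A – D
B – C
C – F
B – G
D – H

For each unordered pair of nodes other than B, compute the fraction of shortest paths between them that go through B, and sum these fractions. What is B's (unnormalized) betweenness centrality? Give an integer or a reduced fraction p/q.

Pairs whose geodesics pass through B — G–E: 1; G–D: 1; G–C: 1; G–A: 1; G–H: 1; G–F: 1.
All other pairs contribute 0.
Summing the contributions gives betweenness(B) = 6.

6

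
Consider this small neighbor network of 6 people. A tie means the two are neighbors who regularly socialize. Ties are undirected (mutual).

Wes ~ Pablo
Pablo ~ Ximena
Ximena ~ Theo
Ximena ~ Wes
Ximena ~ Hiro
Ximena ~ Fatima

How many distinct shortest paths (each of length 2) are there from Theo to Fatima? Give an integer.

The shortest distance is 2, and the only length-2 path is Theo–Ximena–Fatima. So there is exactly 1 shortest path.

1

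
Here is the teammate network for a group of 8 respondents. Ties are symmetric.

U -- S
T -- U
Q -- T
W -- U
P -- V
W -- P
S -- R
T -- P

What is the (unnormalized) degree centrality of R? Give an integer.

1

R is directly tied to S. That is 1 neighbor, so the degree of R is 1.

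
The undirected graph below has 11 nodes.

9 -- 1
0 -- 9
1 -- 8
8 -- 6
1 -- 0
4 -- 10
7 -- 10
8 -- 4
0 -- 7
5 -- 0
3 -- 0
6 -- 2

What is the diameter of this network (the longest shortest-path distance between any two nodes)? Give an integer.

5

Eccentricity of each node (its greatest distance to any other): 0:4, 1:3, 2:5, 3:5, 4:4, 5:5, 6:4, 7:5, 8:3, 9:4, 10:4.
The maximum eccentricity is 5, realized for instance by the pair 2–5 via 2 – 6 – 8 – 1 – 0 – 5. So the diameter is 5.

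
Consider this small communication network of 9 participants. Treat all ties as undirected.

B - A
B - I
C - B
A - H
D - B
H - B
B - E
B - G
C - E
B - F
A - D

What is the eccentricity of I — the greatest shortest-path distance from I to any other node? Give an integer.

Distances from I: A:2, B:1, C:2, D:2, E:2, F:2, G:2, H:2.
The largest is 2 (to D, H, E, G, A, F, and C), so the eccentricity of I is 2.

2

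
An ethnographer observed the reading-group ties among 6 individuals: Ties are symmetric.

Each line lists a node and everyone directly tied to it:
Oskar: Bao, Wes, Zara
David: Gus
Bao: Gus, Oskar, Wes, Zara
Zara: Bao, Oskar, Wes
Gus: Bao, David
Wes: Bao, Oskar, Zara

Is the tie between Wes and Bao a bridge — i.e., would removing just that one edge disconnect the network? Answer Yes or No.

Even without that edge, Wes still reaches Bao via Wes – Oskar – Bao, so the network stays connected. Not a bridge.

No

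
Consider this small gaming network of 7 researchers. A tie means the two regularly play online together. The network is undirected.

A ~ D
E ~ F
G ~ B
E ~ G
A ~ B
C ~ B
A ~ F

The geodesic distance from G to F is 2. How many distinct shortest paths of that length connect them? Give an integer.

1

The shortest distance is 2, and the only length-2 path is G–E–F. So there is exactly 1 shortest path.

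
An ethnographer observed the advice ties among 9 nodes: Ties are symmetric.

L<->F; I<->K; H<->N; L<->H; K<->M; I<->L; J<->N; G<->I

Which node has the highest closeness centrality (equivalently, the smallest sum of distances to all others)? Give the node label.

L

Farness (sum of distances to all others) for each node — F:22, G:23, H:18, I:16, J:30, K:21, L:15, M:28, N:23.
The smallest farness is 15, for L, so L has the highest closeness.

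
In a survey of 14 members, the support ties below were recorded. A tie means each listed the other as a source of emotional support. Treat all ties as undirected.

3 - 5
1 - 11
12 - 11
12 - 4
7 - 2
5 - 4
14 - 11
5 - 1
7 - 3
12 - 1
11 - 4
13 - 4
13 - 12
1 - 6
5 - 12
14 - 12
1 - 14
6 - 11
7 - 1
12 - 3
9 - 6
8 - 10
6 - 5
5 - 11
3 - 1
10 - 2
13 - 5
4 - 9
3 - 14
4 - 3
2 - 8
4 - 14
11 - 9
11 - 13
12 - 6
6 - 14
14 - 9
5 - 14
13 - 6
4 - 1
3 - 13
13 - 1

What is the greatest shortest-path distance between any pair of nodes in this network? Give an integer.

5

Eccentricity of each node (its greatest distance to any other): 1:3, 2:4, 3:3, 4:4, 5:4, 6:4, 7:3, 8:5, 9:5, 10:5, 11:4, 12:4, 13:4, 14:4.
The maximum eccentricity is 5, realized for instance by the pair 8–9 via 8 – 2 – 7 – 1 – 6 – 9. So the diameter is 5.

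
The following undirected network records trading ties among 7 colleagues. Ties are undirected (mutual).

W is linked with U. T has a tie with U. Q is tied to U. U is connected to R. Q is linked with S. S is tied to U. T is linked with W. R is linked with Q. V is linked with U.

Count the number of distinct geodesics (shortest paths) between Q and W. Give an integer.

The shortest distance is 2, and the only length-2 path is Q–U–W. So there is exactly 1 shortest path.

1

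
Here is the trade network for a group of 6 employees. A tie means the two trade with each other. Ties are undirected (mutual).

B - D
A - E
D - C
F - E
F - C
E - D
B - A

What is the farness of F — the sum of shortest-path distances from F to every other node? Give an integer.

9

Distances from F: A:2, B:3, C:1, D:2, E:1.
Sum = 2 + 3 + 1 + 2 + 1 = 9.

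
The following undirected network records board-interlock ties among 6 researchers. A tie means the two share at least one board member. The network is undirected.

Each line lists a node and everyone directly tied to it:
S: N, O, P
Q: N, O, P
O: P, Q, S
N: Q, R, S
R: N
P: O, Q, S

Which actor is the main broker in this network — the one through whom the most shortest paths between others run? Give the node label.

N

Unnormalized betweenness of each node: N:13/3, O:1/3, P:1/3, Q:2, R:0, S:2.
N has the largest value, 13/3, making it the main broker — the node through which the most shortest paths run.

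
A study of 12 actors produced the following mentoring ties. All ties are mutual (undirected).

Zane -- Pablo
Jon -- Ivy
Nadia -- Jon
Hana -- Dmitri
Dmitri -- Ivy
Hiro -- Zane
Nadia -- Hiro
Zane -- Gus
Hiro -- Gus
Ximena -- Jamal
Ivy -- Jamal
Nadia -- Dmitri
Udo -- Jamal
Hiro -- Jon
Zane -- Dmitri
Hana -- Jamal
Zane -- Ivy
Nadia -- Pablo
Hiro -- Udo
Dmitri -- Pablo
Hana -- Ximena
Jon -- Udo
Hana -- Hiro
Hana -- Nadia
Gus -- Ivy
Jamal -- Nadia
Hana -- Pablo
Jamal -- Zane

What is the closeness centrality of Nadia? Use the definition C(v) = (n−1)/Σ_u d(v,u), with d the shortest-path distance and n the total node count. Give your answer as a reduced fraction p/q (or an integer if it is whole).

11/16

Distances from Nadia: Dmitri:1, Gus:2, Hana:1, Hiro:1, Ivy:2, Jamal:1, Jon:1, Pablo:1, Udo:2, Ximena:2, Zane:2. Sum = 16.
n = 12, so closeness = 11/16.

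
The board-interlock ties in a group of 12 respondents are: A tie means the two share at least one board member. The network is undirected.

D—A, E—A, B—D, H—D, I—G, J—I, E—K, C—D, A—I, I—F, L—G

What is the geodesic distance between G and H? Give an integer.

4

One shortest route is G – I – A – D – H, which uses 4 edges, and at distance 3 from G we only reach {D, E}, which does not include H. So d(G,H) = 4.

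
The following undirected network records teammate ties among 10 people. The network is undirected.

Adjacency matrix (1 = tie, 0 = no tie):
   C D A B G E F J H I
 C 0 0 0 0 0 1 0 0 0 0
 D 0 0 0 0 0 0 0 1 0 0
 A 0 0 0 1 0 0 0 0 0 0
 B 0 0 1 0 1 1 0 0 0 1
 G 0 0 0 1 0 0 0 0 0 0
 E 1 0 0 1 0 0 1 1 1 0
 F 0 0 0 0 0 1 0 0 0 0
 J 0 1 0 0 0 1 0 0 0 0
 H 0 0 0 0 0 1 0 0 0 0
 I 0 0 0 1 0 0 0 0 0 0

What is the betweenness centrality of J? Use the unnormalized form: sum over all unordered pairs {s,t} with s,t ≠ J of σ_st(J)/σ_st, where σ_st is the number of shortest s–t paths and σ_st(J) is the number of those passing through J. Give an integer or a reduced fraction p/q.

Pairs whose geodesics pass through J — C–D: 1; D–A: 1; D–B: 1; D–G: 1; D–E: 1; D–F: 1; D–H: 1; D–I: 1.
All other pairs contribute 0.
Summing the contributions gives betweenness(J) = 8.

8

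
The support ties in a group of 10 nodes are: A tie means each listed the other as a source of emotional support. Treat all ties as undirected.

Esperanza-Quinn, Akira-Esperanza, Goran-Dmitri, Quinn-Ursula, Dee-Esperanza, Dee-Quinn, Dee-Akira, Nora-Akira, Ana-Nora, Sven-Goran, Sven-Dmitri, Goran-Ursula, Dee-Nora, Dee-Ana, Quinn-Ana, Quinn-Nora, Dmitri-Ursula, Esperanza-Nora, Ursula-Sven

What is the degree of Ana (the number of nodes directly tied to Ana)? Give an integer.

Ana is directly tied to Dee, Nora, and Quinn. That is 3 neighbors, so the degree of Ana is 3.

3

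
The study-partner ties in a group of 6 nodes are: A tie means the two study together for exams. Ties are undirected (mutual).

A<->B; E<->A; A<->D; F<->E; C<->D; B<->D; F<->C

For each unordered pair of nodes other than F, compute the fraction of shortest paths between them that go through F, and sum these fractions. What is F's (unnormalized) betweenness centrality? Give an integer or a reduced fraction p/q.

1

Pairs whose geodesics pass through F — C–E: 1.
All other pairs contribute 0.
Summing the contributions gives betweenness(F) = 1.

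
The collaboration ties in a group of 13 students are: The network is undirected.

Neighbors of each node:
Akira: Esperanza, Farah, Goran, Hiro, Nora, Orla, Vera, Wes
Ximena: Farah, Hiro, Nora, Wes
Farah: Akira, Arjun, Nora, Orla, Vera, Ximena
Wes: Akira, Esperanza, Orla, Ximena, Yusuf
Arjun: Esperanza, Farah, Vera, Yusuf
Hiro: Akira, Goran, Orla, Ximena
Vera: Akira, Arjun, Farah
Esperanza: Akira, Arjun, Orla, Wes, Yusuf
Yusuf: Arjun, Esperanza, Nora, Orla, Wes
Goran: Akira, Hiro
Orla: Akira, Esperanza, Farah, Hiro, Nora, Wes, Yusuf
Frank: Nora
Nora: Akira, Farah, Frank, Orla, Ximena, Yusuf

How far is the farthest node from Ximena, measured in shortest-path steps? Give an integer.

2

Distances from Ximena: Akira:2, Arjun:2, Esperanza:2, Farah:1, Frank:2, Goran:2, Hiro:1, Nora:1, Orla:2, Vera:2, Wes:1, Yusuf:2.
The largest is 2 (to Akira, Orla, Yusuf, Esperanza, Frank, Goran, Vera, and Arjun), so the eccentricity of Ximena is 2.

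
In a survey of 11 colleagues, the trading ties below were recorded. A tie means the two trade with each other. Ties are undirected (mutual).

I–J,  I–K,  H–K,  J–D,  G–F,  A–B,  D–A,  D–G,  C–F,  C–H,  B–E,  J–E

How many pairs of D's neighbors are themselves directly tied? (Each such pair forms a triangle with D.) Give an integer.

0

D's neighbors are A, G, and J, but none of them are tied to each other, so no triangle contains D.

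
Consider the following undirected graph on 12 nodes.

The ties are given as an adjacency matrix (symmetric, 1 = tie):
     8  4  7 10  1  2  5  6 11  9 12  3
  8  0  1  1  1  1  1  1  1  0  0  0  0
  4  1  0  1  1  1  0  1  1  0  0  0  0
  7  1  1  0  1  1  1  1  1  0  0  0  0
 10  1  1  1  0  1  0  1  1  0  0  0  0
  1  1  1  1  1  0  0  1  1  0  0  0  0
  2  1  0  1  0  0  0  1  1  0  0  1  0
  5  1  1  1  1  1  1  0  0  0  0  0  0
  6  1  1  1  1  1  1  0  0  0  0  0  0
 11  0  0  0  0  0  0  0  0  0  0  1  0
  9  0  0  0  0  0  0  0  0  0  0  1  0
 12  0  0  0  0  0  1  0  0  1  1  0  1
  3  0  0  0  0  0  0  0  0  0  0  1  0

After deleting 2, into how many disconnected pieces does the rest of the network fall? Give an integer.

Without 2, the remaining ties split the others into: {1, 4, 5, 6, 7, 8, 10}; {3, 9, 11, 12}.
That's 2 separate components.

2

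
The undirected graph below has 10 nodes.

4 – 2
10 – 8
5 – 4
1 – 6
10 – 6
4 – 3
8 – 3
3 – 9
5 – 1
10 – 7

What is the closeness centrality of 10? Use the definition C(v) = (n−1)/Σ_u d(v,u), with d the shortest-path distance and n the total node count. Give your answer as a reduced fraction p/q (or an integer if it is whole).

Distances from 10: 1:2, 2:4, 3:2, 4:3, 5:3, 6:1, 7:1, 8:1, 9:3. Sum = 20.
n = 10, so closeness = 9/20.

9/20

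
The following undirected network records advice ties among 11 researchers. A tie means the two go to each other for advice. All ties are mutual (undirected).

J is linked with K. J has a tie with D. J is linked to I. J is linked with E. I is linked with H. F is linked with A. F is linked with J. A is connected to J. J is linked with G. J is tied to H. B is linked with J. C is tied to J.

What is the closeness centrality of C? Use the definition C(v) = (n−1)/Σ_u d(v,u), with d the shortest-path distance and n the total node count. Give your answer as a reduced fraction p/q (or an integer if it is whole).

10/19

Distances from C: A:2, B:2, D:2, E:2, F:2, G:2, H:2, I:2, J:1, K:2. Sum = 19.
n = 11, so closeness = 10/19.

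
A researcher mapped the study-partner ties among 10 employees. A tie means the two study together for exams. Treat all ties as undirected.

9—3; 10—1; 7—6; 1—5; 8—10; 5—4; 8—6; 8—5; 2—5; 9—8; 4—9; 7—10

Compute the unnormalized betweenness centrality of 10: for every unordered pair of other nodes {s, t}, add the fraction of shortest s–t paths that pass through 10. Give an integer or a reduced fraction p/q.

94/15

Pairs whose geodesics pass through 10 — 1–3: 1/3; 1–7: 1; 1–9: 1/3; 1–6: 2/3; 1–8: 1/2; 2–7: 2/3; 3–7: 1/2; 7–9: 1/2; 7–4: 3/5; 7–8: 1/2; 7–5: 2/3.
All other pairs contribute 0.
Summing the contributions gives betweenness(10) = 94/15.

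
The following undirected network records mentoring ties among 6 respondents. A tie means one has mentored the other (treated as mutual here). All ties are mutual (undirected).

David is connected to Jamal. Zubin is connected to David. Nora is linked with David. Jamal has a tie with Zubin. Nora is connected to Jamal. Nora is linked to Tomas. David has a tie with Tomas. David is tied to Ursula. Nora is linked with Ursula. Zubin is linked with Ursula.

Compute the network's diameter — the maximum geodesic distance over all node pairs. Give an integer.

Eccentricity of each node (its greatest distance to any other): David:1, Jamal:2, Nora:2, Tomas:2, Ursula:2, Zubin:2.
The maximum eccentricity is 2, realized for instance by the pair Ursula–Tomas via Ursula – Nora – Tomas. So the diameter is 2.

2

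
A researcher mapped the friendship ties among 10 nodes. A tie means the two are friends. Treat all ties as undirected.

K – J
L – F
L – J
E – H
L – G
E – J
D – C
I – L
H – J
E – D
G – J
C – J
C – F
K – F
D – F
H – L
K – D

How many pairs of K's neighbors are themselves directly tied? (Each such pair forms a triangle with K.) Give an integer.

1

K's neighbors: D, F, and J.
Neighbor pairs that are themselves tied: K–D–F. Each forms one triangle with K, for 1 in total.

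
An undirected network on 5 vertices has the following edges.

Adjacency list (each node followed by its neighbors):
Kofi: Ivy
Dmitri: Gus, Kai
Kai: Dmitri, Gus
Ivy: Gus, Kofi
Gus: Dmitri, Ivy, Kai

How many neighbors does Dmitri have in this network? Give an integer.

Dmitri is directly tied to Gus and Kai. That is 2 neighbors, so the degree of Dmitri is 2.

2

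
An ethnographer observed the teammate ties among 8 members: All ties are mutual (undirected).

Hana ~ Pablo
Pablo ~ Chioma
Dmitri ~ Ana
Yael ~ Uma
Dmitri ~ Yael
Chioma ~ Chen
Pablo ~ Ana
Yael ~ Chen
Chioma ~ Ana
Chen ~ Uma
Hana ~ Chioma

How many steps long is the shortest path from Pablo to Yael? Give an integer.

3

One shortest route is Pablo – Ana – Dmitri – Yael, which uses 3 edges, and at distance 2 from Pablo we only reach {Chen, Dmitri}, which does not include Yael. So d(Pablo,Yael) = 3.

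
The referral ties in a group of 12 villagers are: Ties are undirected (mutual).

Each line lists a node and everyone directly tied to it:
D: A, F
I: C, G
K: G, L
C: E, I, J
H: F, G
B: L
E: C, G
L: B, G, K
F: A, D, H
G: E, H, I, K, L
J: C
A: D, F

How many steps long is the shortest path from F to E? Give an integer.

3

One shortest route is F – H – G – E, which uses 3 edges, and at distance 2 from F we only reach {G}, which does not include E. So d(F,E) = 3.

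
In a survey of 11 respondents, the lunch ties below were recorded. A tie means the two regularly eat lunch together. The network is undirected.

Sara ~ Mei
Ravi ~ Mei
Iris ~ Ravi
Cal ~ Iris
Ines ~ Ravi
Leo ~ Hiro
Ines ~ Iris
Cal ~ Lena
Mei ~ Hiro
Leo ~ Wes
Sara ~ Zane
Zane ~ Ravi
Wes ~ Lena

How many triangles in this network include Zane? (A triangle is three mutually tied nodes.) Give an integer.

0

Zane's neighbors are Ravi and Sara, but none of them are tied to each other, so no triangle contains Zane.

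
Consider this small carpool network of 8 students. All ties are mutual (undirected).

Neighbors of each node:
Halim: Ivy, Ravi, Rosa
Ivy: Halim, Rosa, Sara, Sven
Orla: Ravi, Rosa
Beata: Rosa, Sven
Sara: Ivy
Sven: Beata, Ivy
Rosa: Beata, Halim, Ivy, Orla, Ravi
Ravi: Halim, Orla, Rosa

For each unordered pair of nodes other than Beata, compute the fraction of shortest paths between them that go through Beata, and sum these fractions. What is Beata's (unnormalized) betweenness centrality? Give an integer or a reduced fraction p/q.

Pairs whose geodesics pass through Beata — Orla–Sven: 1/2; Sven–Ravi: 1/3; Sven–Rosa: 1/2.
All other pairs contribute 0.
Summing the contributions gives betweenness(Beata) = 4/3.

4/3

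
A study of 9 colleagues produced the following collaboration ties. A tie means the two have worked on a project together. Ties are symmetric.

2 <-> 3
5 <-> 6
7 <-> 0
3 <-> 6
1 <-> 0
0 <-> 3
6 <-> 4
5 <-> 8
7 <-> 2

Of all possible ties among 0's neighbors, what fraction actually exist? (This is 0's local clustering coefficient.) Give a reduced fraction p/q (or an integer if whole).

0's neighbors: 1, 3, and 7 (k = 3).
Possible neighbor pairs: C(3,2) = 3. Edges among them: none → e = 0.
Clustering(0) = 0/3 = 0.

0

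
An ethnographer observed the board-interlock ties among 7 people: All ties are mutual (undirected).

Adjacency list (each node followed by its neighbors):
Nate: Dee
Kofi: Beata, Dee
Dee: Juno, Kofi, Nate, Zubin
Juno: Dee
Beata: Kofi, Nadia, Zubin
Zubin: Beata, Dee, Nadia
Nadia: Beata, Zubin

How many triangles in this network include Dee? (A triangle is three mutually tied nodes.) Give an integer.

0

Dee's neighbors are Juno, Kofi, Nate, and Zubin, but none of them are tied to each other, so no triangle contains Dee.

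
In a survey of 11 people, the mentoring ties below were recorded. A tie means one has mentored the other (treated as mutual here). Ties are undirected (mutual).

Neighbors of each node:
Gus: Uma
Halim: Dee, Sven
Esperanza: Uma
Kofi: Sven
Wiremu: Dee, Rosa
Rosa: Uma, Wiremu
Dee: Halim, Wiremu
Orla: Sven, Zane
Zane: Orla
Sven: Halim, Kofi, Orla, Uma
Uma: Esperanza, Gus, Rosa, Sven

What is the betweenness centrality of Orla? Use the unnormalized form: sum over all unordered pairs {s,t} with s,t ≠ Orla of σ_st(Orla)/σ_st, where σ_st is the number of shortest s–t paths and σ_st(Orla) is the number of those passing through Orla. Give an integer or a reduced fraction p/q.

9

Pairs whose geodesics pass through Orla — Wiremu–Zane: 2/2; Esperanza–Zane: 1; Halim–Zane: 1; Rosa–Zane: 1; Dee–Zane: 1; Uma–Zane: 1; Gus–Zane: 1; Sven–Zane: 1; Kofi–Zane: 1.
All other pairs contribute 0.
Summing the contributions gives betweenness(Orla) = 9.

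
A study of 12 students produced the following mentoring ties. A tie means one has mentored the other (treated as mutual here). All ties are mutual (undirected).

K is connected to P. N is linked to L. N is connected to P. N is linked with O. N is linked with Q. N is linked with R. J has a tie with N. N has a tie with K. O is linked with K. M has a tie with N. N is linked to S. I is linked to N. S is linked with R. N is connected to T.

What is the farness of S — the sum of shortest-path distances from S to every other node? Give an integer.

Distances from S: I:2, J:2, K:2, L:2, M:2, N:1, O:2, P:2, Q:2, R:1, T:2.
Sum = 2 + 2 + 2 + 2 + 2 + 1 + 2 + 2 + 2 + 1 + 2 = 20.

20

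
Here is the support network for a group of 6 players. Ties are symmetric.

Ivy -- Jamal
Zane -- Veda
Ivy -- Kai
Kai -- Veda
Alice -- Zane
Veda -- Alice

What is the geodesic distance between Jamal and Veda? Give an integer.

One shortest route is Jamal – Ivy – Kai – Veda, which uses 3 edges, and at distance 2 from Jamal we only reach {Kai}, which does not include Veda. So d(Jamal,Veda) = 3.

3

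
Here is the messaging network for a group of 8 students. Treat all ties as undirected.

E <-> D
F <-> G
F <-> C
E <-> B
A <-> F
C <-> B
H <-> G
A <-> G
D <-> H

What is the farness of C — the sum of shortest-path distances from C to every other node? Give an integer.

14

Distances from C: A:2, B:1, D:3, E:2, F:1, G:2, H:3.
Sum = 2 + 1 + 3 + 2 + 1 + 2 + 3 = 14.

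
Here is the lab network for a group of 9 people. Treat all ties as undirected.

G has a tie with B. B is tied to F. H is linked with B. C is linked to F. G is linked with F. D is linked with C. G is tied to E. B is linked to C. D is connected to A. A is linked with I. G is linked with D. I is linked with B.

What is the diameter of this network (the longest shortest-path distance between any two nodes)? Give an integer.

3

Eccentricity of each node (its greatest distance to any other): A:3, B:2, C:3, D:3, E:3, F:3, G:2, H:3, I:3.
The maximum eccentricity is 3, realized for instance by the pair H–D via H – B – C – D. So the diameter is 3.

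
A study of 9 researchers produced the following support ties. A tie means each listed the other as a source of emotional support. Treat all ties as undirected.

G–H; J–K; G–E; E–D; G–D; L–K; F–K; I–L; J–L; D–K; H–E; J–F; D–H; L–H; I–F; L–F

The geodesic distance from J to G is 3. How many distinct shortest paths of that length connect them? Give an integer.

The shortest distance is 3. The length-3 paths are: J–L–H–G; J–K–D–G.
That gives 2 distinct shortest paths.

2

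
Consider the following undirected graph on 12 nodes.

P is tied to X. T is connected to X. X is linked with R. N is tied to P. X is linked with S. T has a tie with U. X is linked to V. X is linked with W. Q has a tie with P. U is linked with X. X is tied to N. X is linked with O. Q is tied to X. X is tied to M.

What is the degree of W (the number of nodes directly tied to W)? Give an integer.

1

W is directly tied to X. That is 1 neighbor, so the degree of W is 1.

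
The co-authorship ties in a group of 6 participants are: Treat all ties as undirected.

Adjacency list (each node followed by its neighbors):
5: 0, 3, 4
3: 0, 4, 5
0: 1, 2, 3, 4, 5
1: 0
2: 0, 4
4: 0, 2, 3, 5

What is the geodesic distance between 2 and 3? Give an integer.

2

One shortest route is 2 – 0 – 3, which uses 2 edges, and 2 and 3 are not directly tied, so nothing shorter exists. So d(2,3) = 2.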